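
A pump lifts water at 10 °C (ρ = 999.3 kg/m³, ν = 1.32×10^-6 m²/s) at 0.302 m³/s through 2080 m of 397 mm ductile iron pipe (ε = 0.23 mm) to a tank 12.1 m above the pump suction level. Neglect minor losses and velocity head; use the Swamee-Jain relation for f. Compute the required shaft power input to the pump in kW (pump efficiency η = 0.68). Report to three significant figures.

V = 4Q/(πD²) = 2.440 m/s; Re = 7.34×10^5; ε/D = 5.79×10^-4; f = 0.01798
h_f = f(L/D)V²/2g = 28.58 m
Total head H = z + h_f = 12.1 + 28.58 = 40.68 m
P_hyd = ρgQH = 999.3·9.81·0.302·40.68 = 120.4 kW
P_shaft = P_hyd/η = 120.4/0.68 = 177.1 kW

P_shaft ≈ 177 kW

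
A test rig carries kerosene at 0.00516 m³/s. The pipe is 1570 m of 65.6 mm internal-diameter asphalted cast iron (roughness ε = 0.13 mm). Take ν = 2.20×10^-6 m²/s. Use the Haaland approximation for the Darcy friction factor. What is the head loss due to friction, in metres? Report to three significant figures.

h_f ≈ 75.3 m

V = 4Q/(πD²) = 4·0.00516/(π·0.0656²) = 1.527 m/s
Re = VD/ν = 1.527·0.0656/2.20×10^-6 = 4.55×10^4 → turbulent
ε/D = 0.13/65.6 = 0.00198
Haaland: f = 0.02648
h_f = f(L/D)V²/(2g) = 0.02648·(1570/0.0656)·1.527²/(2·9.81) = 75.29 m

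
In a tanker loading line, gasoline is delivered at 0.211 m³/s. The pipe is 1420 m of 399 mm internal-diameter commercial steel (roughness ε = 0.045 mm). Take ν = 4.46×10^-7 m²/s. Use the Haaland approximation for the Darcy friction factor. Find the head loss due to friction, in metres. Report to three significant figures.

V = 4Q/(πD²) = 4·0.211/(π·0.399²) = 1.688 m/s
Re = VD/ν = 1.688·0.399/4.46×10^-7 = 1.51×10^6 → turbulent
ε/D = 0.045/399 = 1.13×10^-4
Haaland: f = 0.01315
h_f = f(L/D)V²/(2g) = 0.01315·(1420/0.399)·1.688²/(2·9.81) = 6.791 m

h_f ≈ 6.79 m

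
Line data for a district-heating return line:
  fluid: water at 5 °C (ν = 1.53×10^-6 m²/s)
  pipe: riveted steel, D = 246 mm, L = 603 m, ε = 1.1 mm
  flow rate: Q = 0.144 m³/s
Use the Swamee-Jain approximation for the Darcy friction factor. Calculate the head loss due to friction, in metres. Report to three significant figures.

V = 4Q/(πD²) = 4·0.144/(π·0.246²) = 3.030 m/s
Re = VD/ν = 3.030·0.246/1.53×10^-6 = 4.87×10^5 → turbulent
ε/D = 1.1/246 = 0.00447
Swamee-Jain: f = 0.02968
h_f = f(L/D)V²/(2g) = 0.02968·(603/0.246)·3.030²/(2·9.81) = 34.04 m

h_f ≈ 34.0 m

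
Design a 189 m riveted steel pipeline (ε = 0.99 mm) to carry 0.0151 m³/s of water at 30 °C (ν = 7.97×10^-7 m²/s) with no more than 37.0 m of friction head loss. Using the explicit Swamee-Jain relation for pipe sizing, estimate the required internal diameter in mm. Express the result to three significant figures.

D ≈ 83.9 mm

Swamee-Jain (Type III): D = 0.66·[ε^1.25·(LQ²/(gh_f))^4.75 + ν·Q^9.4·(L/(gh_f))^5.2]^0.04
LQ²/(gh_f) = 1.187×10^-4; L/(gh_f) = 0.5207
Term 1 = ε^1.25·(…)^4.75 = 3.97×10^-23; Term 2 = ν·Q^9.4·(…)^5.2 = 2.04×10^-25
D = 0.66·(3.97×10^-23 + 2.04×10^-25)^0.04 = 0.08386 m = 83.9 mm
Check: V = 2.73 m/s, Re = 2.88×10^5, f = 0.04043, h_f = 34.7 m ≈ 37.0 m ✓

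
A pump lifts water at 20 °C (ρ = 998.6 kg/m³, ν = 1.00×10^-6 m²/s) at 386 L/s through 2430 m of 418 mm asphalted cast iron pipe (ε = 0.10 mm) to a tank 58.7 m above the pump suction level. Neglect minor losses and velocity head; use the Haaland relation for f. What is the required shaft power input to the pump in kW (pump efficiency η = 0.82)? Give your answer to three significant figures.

V = 4Q/(πD²) = 2.813 m/s; Re = 1.18×10^6; ε/D = 2.39×10^-4; f = 0.01491
h_f = f(L/D)V²/2g = 34.96 m
Total head H = z + h_f = 58.7 + 34.96 = 93.66 m
P_hyd = ρgQH = 998.6·9.81·0.386·93.66 = 354.2 kW
P_shaft = P_hyd/η = 354.2/0.82 = 431.9 kW

P_shaft ≈ 432 kW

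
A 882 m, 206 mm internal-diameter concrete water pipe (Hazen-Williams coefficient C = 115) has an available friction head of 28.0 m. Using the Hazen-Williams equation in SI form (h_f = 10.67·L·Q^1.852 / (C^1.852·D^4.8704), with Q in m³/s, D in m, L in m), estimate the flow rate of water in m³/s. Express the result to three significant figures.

Rearranging: Q = [h_f·C^1.852·D^4.8704 / (10.67·L)]^(1/1.852)
Q = [28.0·115^1.852·0.206^4.8704 / (10.67·882)]^0.540 = 0.07800 m³/s

Q ≈ 0.0780 m³/s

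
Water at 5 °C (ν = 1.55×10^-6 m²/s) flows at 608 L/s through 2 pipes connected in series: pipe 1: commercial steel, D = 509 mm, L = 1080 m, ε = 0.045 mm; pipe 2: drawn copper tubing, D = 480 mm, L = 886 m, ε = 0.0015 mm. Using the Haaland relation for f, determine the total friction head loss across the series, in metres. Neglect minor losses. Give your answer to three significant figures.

H ≈ 25.0 m

Pipe 1: V = 2.988 m/s, Re = 9.81×10^5, ε/D = 8.84×10^-5, f = 0.01317, h_1 = f(L/D)V²/2g = 12.72 m
Pipe 2: V = 3.360 m/s, Re = 1.04×10^6, ε/D = 3.13×10^-6, f = 0.01156, h_2 = f(L/D)V²/2g = 12.28 m
Series → Q common, losses add: H = Σh = 25.00 m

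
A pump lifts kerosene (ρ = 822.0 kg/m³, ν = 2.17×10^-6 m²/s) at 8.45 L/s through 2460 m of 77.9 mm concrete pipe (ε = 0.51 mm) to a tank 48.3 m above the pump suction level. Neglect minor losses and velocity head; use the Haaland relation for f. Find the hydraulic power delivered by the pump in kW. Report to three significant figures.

V = 4Q/(πD²) = 1.773 m/s; Re = 6.36×10^4; ε/D = 0.00655; f = 0.03419
h_f = f(L/D)V²/2g = 173.0 m
Total head H = z + h_f = 48.3 + 173.0 = 221.3 m
P_hyd = ρgQH = 822.0·9.81·0.00845·221.3 = 15.08 kW

P_hyd ≈ 15.1 kW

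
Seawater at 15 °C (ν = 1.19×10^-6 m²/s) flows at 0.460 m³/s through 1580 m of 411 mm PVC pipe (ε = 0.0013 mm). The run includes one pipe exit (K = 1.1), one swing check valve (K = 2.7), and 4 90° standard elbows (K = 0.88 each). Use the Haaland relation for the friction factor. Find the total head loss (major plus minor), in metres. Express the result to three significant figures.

V = 4Q/(πD²) = 3.467 m/s; V²/2g = 0.6127 m
Re = 1.20×10^6, ε/D = 3.16×10^-6 → f = 0.01130 (Haaland)
Major: h_f = f(L/D)·V²/2g = 0.01130·3844·0.6127 = 26.62 m
Minor: ΣK = 7.32; h_m = ΣK·V²/2g = 4.485 m
Total H_L = 26.62 + 4.485 = 31.11 m

H_L ≈ 31.1 m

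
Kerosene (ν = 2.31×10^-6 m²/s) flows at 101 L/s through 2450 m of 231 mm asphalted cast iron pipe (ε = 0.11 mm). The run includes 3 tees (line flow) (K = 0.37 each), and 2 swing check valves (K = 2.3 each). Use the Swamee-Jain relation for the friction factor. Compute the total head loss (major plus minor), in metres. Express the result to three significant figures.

V = 4Q/(πD²) = 2.410 m/s; V²/2g = 0.2960 m
Re = 2.41×10^5, ε/D = 4.76×10^-4 → f = 0.01850 (Swamee-Jain)
Major: h_f = f(L/D)·V²/2g = 0.01850·10606·0.2960 = 58.09 m
Minor: ΣK = 5.71; h_m = ΣK·V²/2g = 1.690 m
Total H_L = 58.09 + 1.690 = 59.78 m

H_L ≈ 59.8 m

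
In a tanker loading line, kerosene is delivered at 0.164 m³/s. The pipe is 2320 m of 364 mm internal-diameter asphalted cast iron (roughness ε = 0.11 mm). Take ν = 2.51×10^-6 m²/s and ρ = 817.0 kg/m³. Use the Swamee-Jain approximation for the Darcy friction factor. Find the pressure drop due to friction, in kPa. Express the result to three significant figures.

V = 4Q/(πD²) = 4·0.164/(π·0.364²) = 1.576 m/s
Re = VD/ν = 1.576·0.364/2.51×10^-6 = 2.29×10^5 → turbulent
ε/D = 0.11/364 = 3.02×10^-4
Swamee-Jain: f = 0.01754
h_f = f(L/D)V²/(2g) = 0.01754·(2320/0.364)·1.576²/(2·9.81) = 14.16 m
Δp = ρg·h_f = 817.0·9.81·14.16 = 113.5 kPa

Δp ≈ 113 kPa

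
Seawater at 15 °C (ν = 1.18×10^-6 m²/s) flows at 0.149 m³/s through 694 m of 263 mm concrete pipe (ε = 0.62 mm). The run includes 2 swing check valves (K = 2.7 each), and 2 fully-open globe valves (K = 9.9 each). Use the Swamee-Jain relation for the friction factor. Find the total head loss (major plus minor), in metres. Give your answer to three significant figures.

V = 4Q/(πD²) = 2.743 m/s; V²/2g = 0.3834 m
Re = 6.11×10^5, ε/D = 0.00236 → f = 0.02484 (Swamee-Jain)
Major: h_f = f(L/D)·V²/2g = 0.02484·2639·0.3834 = 25.14 m
Minor: ΣK = 25.2; h_m = ΣK·V²/2g = 9.662 m
Total H_L = 25.14 + 9.662 = 34.80 m

H_L ≈ 34.8 m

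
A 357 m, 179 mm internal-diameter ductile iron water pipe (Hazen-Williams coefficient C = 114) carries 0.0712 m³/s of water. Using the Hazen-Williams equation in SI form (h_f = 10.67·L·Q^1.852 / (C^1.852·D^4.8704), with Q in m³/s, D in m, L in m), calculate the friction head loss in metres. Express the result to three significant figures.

h_f = 10.67·357·0.0712^1.852 / (114^1.852·0.179^4.8704) = 19.28 m

h_f ≈ 19.3 m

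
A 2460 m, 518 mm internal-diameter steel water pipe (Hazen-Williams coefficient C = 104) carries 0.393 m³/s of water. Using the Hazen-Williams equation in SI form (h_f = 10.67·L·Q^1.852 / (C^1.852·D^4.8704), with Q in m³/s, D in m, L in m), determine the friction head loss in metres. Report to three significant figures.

h_f ≈ 21.1 m

h_f = 10.67·2460·0.393^1.852 / (104^1.852·0.518^4.8704) = 21.07 m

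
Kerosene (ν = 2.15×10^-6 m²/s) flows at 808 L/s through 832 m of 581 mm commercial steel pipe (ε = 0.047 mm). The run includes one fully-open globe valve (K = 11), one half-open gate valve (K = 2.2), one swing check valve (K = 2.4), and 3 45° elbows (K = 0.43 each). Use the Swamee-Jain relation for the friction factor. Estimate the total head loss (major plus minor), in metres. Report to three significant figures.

V = 4Q/(πD²) = 3.048 m/s; V²/2g = 0.4734 m
Re = 8.24×10^5, ε/D = 8.09×10^-5 → f = 0.01346 (Swamee-Jain)
Major: h_f = f(L/D)·V²/2g = 0.01346·1432·0.4734 = 9.127 m
Minor: ΣK = 16.9; h_m = ΣK·V²/2g = 7.996 m
Total H_L = 9.127 + 7.996 = 17.12 m

H_L ≈ 17.1 m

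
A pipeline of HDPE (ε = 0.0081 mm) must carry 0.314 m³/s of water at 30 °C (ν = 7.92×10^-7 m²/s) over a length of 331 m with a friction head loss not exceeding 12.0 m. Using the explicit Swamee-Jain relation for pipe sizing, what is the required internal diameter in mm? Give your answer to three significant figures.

D ≈ 305 mm

Swamee-Jain (Type III): D = 0.66·[ε^1.25·(LQ²/(gh_f))^4.75 + ν·Q^9.4·(L/(gh_f))^5.2]^0.04
LQ²/(gh_f) = 0.2772; L/(gh_f) = 2.812
Term 1 = ε^1.25·(…)^4.75 = 9.75×10^-10; Term 2 = ν·Q^9.4·(…)^5.2 = 3.20×10^-9
D = 0.66·(9.75×10^-10 + 3.20×10^-9)^0.04 = 0.3050 m = 305 mm
Check: V = 4.30 m/s, Re = 1.65×10^6, f = 0.01149, h_f = 11.7 m ≈ 12.0 m ✓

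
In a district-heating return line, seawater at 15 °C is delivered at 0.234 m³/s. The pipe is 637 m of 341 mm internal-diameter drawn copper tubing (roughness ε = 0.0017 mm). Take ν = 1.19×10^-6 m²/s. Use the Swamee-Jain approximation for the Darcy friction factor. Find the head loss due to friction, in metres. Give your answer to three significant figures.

V = 4Q/(πD²) = 4·0.234/(π·0.341²) = 2.562 m/s
Re = VD/ν = 2.562·0.341/1.19×10^-6 = 7.34×10^5 → turbulent
ε/D = 0.0017/341 = 4.99×10^-6
Swamee-Jain: f = 0.01234
h_f = f(L/D)V²/(2g) = 0.01234·(637/0.341)·2.562²/(2·9.81) = 7.712 m

h_f ≈ 7.71 m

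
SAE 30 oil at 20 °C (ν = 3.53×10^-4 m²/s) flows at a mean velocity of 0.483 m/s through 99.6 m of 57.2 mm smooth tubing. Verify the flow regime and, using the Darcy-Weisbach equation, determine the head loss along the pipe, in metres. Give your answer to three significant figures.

h_f ≈ 16.9 m

Re = VD/ν = 0.483·0.05720/3.53×10^-4 = 78.3 → laminar (Re < 2300)
f = 64/Re = 0.8177
h_f = f(L/D)V²/(2g) = 0.8177·(99.6/0.05720)·0.483²/(2·9.81) = 16.93 m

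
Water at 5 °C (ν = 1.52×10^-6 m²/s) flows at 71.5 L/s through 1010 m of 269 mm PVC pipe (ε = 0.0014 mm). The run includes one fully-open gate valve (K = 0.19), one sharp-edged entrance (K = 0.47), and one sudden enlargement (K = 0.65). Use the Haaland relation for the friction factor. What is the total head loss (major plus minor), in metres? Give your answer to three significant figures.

V = 4Q/(πD²) = 1.258 m/s; V²/2g = 0.08067 m
Re = 2.23×10^5, ε/D = 5.20×10^-6 → f = 0.01521 (Haaland)
Major: h_f = f(L/D)·V²/2g = 0.01521·3755·0.08067 = 4.608 m
Minor: ΣK = 1.31; h_m = ΣK·V²/2g = 0.1057 m
Total H_L = 4.608 + 0.1057 = 4.713 m

H_L ≈ 4.71 m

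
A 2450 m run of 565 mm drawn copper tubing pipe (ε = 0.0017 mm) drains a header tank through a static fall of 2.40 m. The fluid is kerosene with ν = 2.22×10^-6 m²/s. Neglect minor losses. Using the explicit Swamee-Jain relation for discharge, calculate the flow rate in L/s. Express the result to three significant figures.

Swamee-Jain (Type II): Q = -0.965·√(gD⁵h_f/L)·ln[ε/(3.7D) + √(3.17ν²L/(gD³h_f))]
√(gD⁵h_f/L) = √(9.81·0.565⁵·2.40/2450) = 0.02352
ε/(3.7D) = 8.13×10^-7; √(3.17ν²L/(gD³h_f)) = 9.49×10^-5
Q = -0.965·0.02352·ln(9.575×10^-5) = 0.2100 m³/s
Check: V = 0.838 m/s, Re = 2.13×10^5, f = 0.01537, h_f = 2.38 m ≈ 2.40 m ✓

Q ≈ 210 L/s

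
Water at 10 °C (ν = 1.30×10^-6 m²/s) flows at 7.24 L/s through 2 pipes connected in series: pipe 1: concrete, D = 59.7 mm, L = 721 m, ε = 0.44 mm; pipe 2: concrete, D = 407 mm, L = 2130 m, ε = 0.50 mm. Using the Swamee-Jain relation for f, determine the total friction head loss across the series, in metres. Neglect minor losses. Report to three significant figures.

Pipe 1: V = 2.586 m/s, Re = 1.19×10^5, ε/D = 0.00737, f = 0.03512, h_1 = f(L/D)V²/2g = 144.6 m
Pipe 2: V = 0.05565 m/s, Re = 1.74×10^4, ε/D = 0.00123, f = 0.02935, h_2 = f(L/D)V²/2g = 0.02425 m
Series → Q common, losses add: H = Σh = 144.6 m

H ≈ 145 m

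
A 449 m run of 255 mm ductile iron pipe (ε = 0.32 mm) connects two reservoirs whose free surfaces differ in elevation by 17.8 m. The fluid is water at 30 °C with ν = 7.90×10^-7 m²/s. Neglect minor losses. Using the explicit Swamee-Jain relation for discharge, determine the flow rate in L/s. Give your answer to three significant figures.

Q ≈ 157 L/s

Swamee-Jain (Type II): Q = -0.965·√(gD⁵h_f/L)·ln[ε/(3.7D) + √(3.17ν²L/(gD³h_f))]
√(gD⁵h_f/L) = √(9.81·0.255⁵·17.8/449) = 0.02048
ε/(3.7D) = 3.39×10^-4; √(3.17ν²L/(gD³h_f)) = 1.75×10^-5
Q = -0.965·0.02048·ln(3.567×10^-4) = 0.1569 m³/s
Check: V = 3.07 m/s, Re = 9.91×10^5, f = 0.02111, h_f = 17.9 m ≈ 17.8 m ✓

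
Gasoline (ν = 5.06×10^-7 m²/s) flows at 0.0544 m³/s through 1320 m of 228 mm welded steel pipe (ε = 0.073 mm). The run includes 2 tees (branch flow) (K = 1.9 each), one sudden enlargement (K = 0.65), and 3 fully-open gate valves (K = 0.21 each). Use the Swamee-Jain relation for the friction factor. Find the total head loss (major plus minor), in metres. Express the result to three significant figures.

V = 4Q/(πD²) = 1.332 m/s; V²/2g = 0.09049 m
Re = 6.00×10^5, ε/D = 3.20×10^-4 → f = 0.01634 (Swamee-Jain)
Major: h_f = f(L/D)·V²/2g = 0.01634·5789·0.09049 = 8.562 m
Minor: ΣK = 5.08; h_m = ΣK·V²/2g = 0.4597 m
Total H_L = 8.562 + 0.4597 = 9.021 m

H_L ≈ 9.02 m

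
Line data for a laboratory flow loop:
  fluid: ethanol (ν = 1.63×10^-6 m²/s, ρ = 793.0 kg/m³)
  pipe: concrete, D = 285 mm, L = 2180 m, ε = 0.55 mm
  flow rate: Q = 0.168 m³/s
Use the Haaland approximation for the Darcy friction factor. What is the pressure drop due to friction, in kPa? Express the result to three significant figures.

V = 4Q/(πD²) = 4·0.168/(π·0.285²) = 2.633 m/s
Re = VD/ν = 2.633·0.285/1.63×10^-6 = 4.60×10^5 → turbulent
ε/D = 0.55/285 = 0.00193
Haaland: f = 0.02360
h_f = f(L/D)V²/(2g) = 0.02360·(2180/0.285)·2.633²/(2·9.81) = 63.82 m
Δp = ρg·h_f = 793.0·9.81·63.82 = 496.5 kPa

Δp ≈ 496 kPa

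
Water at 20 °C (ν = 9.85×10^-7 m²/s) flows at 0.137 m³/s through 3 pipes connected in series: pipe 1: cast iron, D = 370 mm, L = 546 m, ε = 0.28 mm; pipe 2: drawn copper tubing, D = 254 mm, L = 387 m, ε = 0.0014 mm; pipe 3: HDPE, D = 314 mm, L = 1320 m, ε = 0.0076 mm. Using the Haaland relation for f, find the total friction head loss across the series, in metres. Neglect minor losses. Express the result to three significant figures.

H ≈ 18.2 m

Pipe 1: V = 1.274 m/s, Re = 4.79×10^5, ε/D = 7.57×10^-4, f = 0.01907, h_1 = f(L/D)V²/2g = 2.328 m
Pipe 2: V = 2.704 m/s, Re = 6.97×10^5, ε/D = 5.51×10^-6, f = 0.01240, h_2 = f(L/D)V²/2g = 7.037 m
Pipe 3: V = 1.769 m/s, Re = 5.64×10^5, ε/D = 2.42×10^-5, f = 0.01310, h_3 = f(L/D)V²/2g = 8.785 m
Series → Q common, losses add: H = Σh = 18.15 m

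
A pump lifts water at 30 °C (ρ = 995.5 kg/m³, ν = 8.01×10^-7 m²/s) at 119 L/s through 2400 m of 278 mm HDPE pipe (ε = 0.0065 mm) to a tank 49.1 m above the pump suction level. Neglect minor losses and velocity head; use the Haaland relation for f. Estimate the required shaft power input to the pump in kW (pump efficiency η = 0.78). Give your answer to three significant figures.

V = 4Q/(πD²) = 1.961 m/s; Re = 6.80×10^5; ε/D = 2.34×10^-5; f = 0.01271
h_f = f(L/D)V²/2g = 21.50 m
Total head H = z + h_f = 49.1 + 21.50 = 70.60 m
P_hyd = ρgQH = 995.5·9.81·0.119·70.60 = 82.05 kW
P_shaft = P_hyd/η = 82.05/0.78 = 105.2 kW

P_shaft ≈ 105 kW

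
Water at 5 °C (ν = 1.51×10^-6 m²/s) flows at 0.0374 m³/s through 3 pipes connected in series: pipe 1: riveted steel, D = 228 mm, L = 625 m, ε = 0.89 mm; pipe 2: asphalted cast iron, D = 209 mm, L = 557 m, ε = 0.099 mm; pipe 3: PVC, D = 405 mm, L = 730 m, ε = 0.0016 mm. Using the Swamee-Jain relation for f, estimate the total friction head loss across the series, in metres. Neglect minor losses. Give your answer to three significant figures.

H ≈ 6.69 m

Pipe 1: V = 0.9160 m/s, Re = 1.38×10^5, ε/D = 0.00390, f = 0.02924, h_1 = f(L/D)V²/2g = 3.428 m
Pipe 2: V = 1.090 m/s, Re = 1.51×10^5, ε/D = 4.74×10^-4, f = 0.01933, h_2 = f(L/D)V²/2g = 3.121 m
Pipe 3: V = 0.2903 m/s, Re = 7.79×10^4, ε/D = 3.95×10^-6, f = 0.01886, h_3 = f(L/D)V²/2g = 0.1460 m
Series → Q common, losses add: H = Σh = 6.694 m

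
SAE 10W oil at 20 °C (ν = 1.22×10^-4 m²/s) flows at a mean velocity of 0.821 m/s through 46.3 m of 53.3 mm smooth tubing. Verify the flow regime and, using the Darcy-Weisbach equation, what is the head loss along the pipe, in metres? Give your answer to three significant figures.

Re = VD/ν = 0.821·0.05330/1.22×10^-4 = 359 → laminar (Re < 2300)
f = 64/Re = 0.1784
h_f = f(L/D)V²/(2g) = 0.1784·(46.3/0.05330)·0.821²/(2·9.81) = 5.325 m

h_f ≈ 5.32 m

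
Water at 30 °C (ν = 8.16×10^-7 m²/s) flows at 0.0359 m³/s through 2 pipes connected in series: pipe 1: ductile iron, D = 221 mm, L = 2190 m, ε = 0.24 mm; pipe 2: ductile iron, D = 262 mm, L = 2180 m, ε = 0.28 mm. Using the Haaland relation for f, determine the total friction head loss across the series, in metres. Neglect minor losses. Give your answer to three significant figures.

H ≈ 13.3 m

Pipe 1: V = 0.9359 m/s, Re = 2.53×10^5, ε/D = 0.00109, f = 0.02102, h_1 = f(L/D)V²/2g = 9.298 m
Pipe 2: V = 0.6659 m/s, Re = 2.14×10^5, ε/D = 0.00107, f = 0.02111, h_2 = f(L/D)V²/2g = 3.970 m
Series → Q common, losses add: H = Σh = 13.27 m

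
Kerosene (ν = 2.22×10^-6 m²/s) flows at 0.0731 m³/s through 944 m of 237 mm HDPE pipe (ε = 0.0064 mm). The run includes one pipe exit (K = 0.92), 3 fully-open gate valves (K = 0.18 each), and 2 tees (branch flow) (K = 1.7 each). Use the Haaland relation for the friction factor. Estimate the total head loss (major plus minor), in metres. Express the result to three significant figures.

V = 4Q/(πD²) = 1.657 m/s; V²/2g = 0.1399 m
Re = 1.77×10^5, ε/D = 2.70×10^-5 → f = 0.01603 (Haaland)
Major: h_f = f(L/D)·V²/2g = 0.01603·3983·0.1399 = 8.938 m
Minor: ΣK = 4.86; h_m = ΣK·V²/2g = 0.6801 m
Total H_L = 8.938 + 0.6801 = 9.618 m

H_L ≈ 9.62 m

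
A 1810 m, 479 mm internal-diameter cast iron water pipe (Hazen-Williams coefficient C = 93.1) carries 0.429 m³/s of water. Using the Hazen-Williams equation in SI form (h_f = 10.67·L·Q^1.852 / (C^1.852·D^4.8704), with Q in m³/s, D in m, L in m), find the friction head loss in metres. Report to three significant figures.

h_f ≈ 32.8 m

h_f = 10.67·1810·0.429^1.852 / (93.1^1.852·0.479^4.8704) = 32.78 m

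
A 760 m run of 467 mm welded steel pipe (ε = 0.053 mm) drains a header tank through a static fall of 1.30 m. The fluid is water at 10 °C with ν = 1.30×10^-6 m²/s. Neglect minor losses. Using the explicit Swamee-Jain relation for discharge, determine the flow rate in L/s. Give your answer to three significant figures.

Q ≈ 174 L/s

Swamee-Jain (Type II): Q = -0.965·√(gD⁵h_f/L)·ln[ε/(3.7D) + √(3.17ν²L/(gD³h_f))]
√(gD⁵h_f/L) = √(9.81·0.467⁵·1.30/760) = 0.01931
ε/(3.7D) = 3.07×10^-5; √(3.17ν²L/(gD³h_f)) = 5.60×10^-5
Q = -0.965·0.01931·ln(8.666×10^-5) = 0.1743 m³/s
Check: V = 1.02 m/s, Re = 3.65×10^5, f = 0.01517, h_f = 1.30 m ≈ 1.30 m ✓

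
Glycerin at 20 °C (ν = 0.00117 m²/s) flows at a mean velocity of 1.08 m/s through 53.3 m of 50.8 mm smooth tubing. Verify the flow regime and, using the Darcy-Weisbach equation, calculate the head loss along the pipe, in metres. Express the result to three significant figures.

h_f ≈ 85.1 m

Re = VD/ν = 1.08·0.05080/0.00117 = 46.9 → laminar (Re < 2300)
f = 64/Re = 1.365
h_f = f(L/D)V²/(2g) = 1.365·(53.3/0.05080)·1.08²/(2·9.81) = 85.13 m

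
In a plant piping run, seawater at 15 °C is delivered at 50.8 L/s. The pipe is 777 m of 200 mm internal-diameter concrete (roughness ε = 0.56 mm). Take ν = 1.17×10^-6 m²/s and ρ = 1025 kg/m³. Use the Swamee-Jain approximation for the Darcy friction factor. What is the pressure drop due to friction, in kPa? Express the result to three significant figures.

Δp ≈ 137 kPa

V = 4Q/(πD²) = 4·0.0508/(π·0.200²) = 1.617 m/s
Re = VD/ν = 1.617·0.200/1.17×10^-6 = 2.76×10^5 → turbulent
ε/D = 0.56/200 = 0.00280
Swamee-Jain: f = 0.02633
h_f = f(L/D)V²/(2g) = 0.02633·(777/0.200)·1.617²/(2·9.81) = 13.63 m
Δp = ρg·h_f = 1025·9.81·13.63 = 137.1 kPa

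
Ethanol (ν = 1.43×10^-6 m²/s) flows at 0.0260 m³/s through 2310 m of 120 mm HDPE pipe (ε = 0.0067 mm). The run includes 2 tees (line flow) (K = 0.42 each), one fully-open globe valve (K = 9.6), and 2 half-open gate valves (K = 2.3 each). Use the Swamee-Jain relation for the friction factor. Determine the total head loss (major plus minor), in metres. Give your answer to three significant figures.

V = 4Q/(πD²) = 2.299 m/s; V²/2g = 0.2694 m
Re = 1.93×10^5, ε/D = 5.58×10^-5 → f = 0.01613 (Swamee-Jain)
Major: h_f = f(L/D)·V²/2g = 0.01613·19250·0.2694 = 83.63 m
Minor: ΣK = 15.0; h_m = ΣK·V²/2g = 4.051 m
Total H_L = 83.63 + 4.051 = 87.68 m

H_L ≈ 87.7 m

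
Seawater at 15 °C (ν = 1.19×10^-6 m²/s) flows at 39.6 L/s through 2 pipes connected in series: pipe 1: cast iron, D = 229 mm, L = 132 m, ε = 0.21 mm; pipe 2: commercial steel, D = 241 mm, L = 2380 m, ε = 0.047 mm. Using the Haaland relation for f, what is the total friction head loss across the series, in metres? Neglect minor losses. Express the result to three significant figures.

Pipe 1: V = 0.9615 m/s, Re = 1.85×10^5, ε/D = 9.17×10^-4, f = 0.02067, h_1 = f(L/D)V²/2g = 0.5614 m
Pipe 2: V = 0.8681 m/s, Re = 1.76×10^5, ε/D = 1.95×10^-4, f = 0.01714, h_2 = f(L/D)V²/2g = 6.501 m
Series → Q common, losses add: H = Σh = 7.063 m

H ≈ 7.06 m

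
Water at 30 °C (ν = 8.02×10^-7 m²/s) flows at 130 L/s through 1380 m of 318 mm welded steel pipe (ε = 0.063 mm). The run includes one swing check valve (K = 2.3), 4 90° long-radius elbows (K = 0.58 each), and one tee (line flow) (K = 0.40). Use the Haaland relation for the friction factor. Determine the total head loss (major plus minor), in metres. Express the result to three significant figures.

V = 4Q/(πD²) = 1.637 m/s; V²/2g = 0.1366 m
Re = 6.49×10^5, ε/D = 1.98×10^-4 → f = 0.01497 (Haaland)
Major: h_f = f(L/D)·V²/2g = 0.01497·4340·0.1366 = 8.870 m
Minor: ΣK = 5.02; h_m = ΣK·V²/2g = 0.6855 m
Total H_L = 8.870 + 0.6855 = 9.556 m

H_L ≈ 9.56 m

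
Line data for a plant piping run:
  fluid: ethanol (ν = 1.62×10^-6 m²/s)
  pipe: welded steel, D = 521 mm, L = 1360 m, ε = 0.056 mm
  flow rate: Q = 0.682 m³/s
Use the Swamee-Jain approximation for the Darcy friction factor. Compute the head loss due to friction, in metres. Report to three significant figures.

V = 4Q/(πD²) = 4·0.682/(π·0.521²) = 3.199 m/s
Re = VD/ν = 3.199·0.521/1.62×10^-6 = 1.03×10^6 → turbulent
ε/D = 0.056/521 = 1.07×10^-4
Swamee-Jain: f = 0.01359
h_f = f(L/D)V²/(2g) = 0.01359·(1360/0.521)·3.199²/(2·9.81) = 18.50 m

h_f ≈ 18.5 m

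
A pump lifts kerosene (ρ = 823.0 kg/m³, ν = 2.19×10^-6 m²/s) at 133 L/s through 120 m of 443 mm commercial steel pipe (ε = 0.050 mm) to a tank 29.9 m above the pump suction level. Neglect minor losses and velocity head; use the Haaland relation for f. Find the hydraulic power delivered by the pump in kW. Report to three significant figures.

V = 4Q/(πD²) = 0.8629 m/s; Re = 1.75×10^5; ε/D = 1.13×10^-4; f = 0.01663
h_f = f(L/D)V²/2g = 0.1710 m
Total head H = z + h_f = 29.9 + 0.1710 = 30.07 m
P_hyd = ρgQH = 823.0·9.81·0.133·30.07 = 32.29 kW

P_hyd ≈ 32.3 kW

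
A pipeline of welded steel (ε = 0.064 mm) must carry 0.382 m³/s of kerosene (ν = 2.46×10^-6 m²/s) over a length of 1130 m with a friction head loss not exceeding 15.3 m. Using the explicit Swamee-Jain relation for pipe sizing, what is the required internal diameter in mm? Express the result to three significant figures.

D ≈ 428 mm

Swamee-Jain (Type III): D = 0.66·[ε^1.25·(LQ²/(gh_f))^4.75 + ν·Q^9.4·(L/(gh_f))^5.2]^0.04
LQ²/(gh_f) = 1.099; L/(gh_f) = 7.529
Term 1 = ε^1.25·(…)^4.75 = 8.95×10^-6; Term 2 = ν·Q^9.4·(…)^5.2 = 1.05×10^-5
D = 0.66·(8.95×10^-6 + 1.05×10^-5)^0.04 = 0.4277 m = 428 mm
Check: V = 2.66 m/s, Re = 4.62×10^5, f = 0.01513, h_f = 14.4 m ≈ 15.3 m ✓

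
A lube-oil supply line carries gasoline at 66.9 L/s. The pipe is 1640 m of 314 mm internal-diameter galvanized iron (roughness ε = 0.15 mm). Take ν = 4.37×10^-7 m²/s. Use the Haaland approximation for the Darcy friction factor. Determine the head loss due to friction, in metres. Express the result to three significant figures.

h_f ≈ 3.43 m

V = 4Q/(πD²) = 4·0.0669/(π·0.314²) = 0.8639 m/s
Re = VD/ν = 0.8639·0.314/4.37×10^-7 = 6.21×10^5 → turbulent
ε/D = 0.15/314 = 4.78×10^-4
Haaland: f = 0.01728
h_f = f(L/D)V²/(2g) = 0.01728·(1640/0.314)·0.8639²/(2·9.81) = 3.433 m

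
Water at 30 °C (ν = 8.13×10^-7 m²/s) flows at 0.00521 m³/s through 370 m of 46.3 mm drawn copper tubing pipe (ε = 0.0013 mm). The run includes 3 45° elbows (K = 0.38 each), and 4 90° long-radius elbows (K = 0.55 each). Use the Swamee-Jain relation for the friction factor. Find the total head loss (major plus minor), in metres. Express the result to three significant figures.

V = 4Q/(πD²) = 3.094 m/s; V²/2g = 0.4881 m
Re = 1.76×10^5, ε/D = 2.81×10^-5 → f = 0.01616 (Swamee-Jain)
Major: h_f = f(L/D)·V²/2g = 0.01616·7991·0.4881 = 63.03 m
Minor: ΣK = 3.34; h_m = ΣK·V²/2g = 1.630 m
Total H_L = 63.03 + 1.630 = 64.66 m

H_L ≈ 64.7 m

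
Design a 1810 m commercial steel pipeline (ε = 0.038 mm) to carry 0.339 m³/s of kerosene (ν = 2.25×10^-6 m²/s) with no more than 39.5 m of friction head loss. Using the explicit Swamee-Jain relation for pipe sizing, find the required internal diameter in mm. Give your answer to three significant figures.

D ≈ 367 mm

Swamee-Jain (Type III): D = 0.66·[ε^1.25·(LQ²/(gh_f))^4.75 + ν·Q^9.4·(L/(gh_f))^5.2]^0.04
LQ²/(gh_f) = 0.5368; L/(gh_f) = 4.671
Term 1 = ε^1.25·(…)^4.75 = 1.55×10^-7; Term 2 = ν·Q^9.4·(…)^5.2 = 2.61×10^-7
D = 0.66·(1.55×10^-7 + 2.61×10^-7)^0.04 = 0.3667 m = 367 mm
Check: V = 3.21 m/s, Re = 5.23×10^5, f = 0.01444, h_f = 37.4 m ≈ 39.5 m ✓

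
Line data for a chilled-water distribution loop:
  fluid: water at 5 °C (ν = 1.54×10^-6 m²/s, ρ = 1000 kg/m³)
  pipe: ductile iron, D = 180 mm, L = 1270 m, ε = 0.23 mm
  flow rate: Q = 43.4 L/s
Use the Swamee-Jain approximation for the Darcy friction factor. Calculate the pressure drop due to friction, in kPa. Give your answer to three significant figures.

Δp ≈ 228 kPa

V = 4Q/(πD²) = 4·0.0434/(π·0.180²) = 1.706 m/s
Re = VD/ν = 1.706·0.180/1.54×10^-6 = 1.99×10^5 → turbulent
ε/D = 0.23/180 = 0.00128
Swamee-Jain: f = 0.02223
h_f = f(L/D)V²/(2g) = 0.02223·(1270/0.180)·1.706²/(2·9.81) = 23.25 m
Δp = ρg·h_f = 1000·9.81·23.25 = 228.1 kPa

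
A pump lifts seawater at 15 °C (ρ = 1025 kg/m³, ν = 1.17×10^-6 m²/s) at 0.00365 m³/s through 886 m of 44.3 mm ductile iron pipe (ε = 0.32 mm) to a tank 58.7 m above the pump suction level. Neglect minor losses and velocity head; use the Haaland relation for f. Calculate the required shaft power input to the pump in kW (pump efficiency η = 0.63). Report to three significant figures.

V = 4Q/(πD²) = 2.368 m/s; Re = 8.97×10^4; ε/D = 0.00722; f = 0.03488
h_f = f(L/D)V²/2g = 199.4 m
Total head H = z + h_f = 58.7 + 199.4 = 258.1 m
P_hyd = ρgQH = 1025·9.81·0.00365·258.1 = 9.472 kW
P_shaft = P_hyd/η = 9.472/0.63 = 15.03 kW

P_shaft ≈ 15.0 kW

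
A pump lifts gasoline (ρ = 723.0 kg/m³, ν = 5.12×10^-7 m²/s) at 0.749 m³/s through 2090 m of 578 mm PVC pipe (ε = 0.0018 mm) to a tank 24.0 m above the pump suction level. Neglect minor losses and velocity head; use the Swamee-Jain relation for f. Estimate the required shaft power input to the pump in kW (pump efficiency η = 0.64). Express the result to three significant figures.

P_shaft ≈ 321 kW

V = 4Q/(πD²) = 2.855 m/s; Re = 3.22×10^6; ε/D = 3.11×10^-6; f = 0.009784
h_f = f(L/D)V²/2g = 14.69 m
Total head H = z + h_f = 24.0 + 14.69 = 38.69 m
P_hyd = ρgQH = 723.0·9.81·0.749·38.69 = 205.6 kW
P_shaft = P_hyd/η = 205.6/0.64 = 321.2 kW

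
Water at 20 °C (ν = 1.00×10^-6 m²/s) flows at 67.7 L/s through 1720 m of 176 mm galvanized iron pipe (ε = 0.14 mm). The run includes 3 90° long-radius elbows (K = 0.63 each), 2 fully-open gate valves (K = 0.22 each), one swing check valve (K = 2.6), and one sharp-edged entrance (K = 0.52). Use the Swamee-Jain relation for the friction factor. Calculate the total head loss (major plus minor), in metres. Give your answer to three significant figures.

V = 4Q/(πD²) = 2.783 m/s; V²/2g = 0.3947 m
Re = 4.90×10^5, ε/D = 7.95×10^-4 → f = 0.01942 (Swamee-Jain)
Major: h_f = f(L/D)·V²/2g = 0.01942·9773·0.3947 = 74.92 m
Minor: ΣK = 5.45; h_m = ΣK·V²/2g = 2.151 m
Total H_L = 74.92 + 2.151 = 77.07 m

H_L ≈ 77.1 m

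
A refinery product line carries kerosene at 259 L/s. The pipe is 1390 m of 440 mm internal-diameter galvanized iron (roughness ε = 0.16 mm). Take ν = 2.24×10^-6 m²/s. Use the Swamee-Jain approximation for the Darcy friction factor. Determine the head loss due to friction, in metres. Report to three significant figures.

h_f ≈ 8.10 m

V = 4Q/(πD²) = 4·0.259/(π·0.440²) = 1.703 m/s
Re = VD/ν = 1.703·0.440/2.24×10^-6 = 3.35×10^5 → turbulent
ε/D = 0.16/440 = 3.64×10^-4
Swamee-Jain: f = 0.01734
h_f = f(L/D)V²/(2g) = 0.01734·(1390/0.440)·1.703²/(2·9.81) = 8.100 m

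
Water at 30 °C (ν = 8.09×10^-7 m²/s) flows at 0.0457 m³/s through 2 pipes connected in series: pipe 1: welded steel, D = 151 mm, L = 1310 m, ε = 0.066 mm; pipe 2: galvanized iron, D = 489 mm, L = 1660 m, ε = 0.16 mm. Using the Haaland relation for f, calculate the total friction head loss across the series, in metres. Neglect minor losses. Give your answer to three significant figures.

H ≈ 49.7 m

Pipe 1: V = 2.552 m/s, Re = 4.76×10^5, ε/D = 4.37×10^-4, f = 0.01721, h_1 = f(L/D)V²/2g = 49.55 m
Pipe 2: V = 0.2433 m/s, Re = 1.47×10^5, ε/D = 3.27×10^-4, f = 0.01832, h_2 = f(L/D)V²/2g = 0.1877 m
Series → Q common, losses add: H = Σh = 49.74 m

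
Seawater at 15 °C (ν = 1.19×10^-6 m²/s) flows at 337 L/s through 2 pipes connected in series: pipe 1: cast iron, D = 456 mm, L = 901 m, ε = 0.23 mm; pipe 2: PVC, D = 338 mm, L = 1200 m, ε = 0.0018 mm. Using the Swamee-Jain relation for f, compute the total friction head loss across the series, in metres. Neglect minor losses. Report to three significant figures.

H ≈ 37.2 m

Pipe 1: V = 2.064 m/s, Re = 7.91×10^5, ε/D = 5.04×10^-4, f = 0.01746, h_1 = f(L/D)V²/2g = 7.488 m
Pipe 2: V = 3.756 m/s, Re = 1.07×10^6, ε/D = 5.33×10^-6, f = 0.01162, h_2 = f(L/D)V²/2g = 29.66 m
Series → Q common, losses add: H = Σh = 37.15 m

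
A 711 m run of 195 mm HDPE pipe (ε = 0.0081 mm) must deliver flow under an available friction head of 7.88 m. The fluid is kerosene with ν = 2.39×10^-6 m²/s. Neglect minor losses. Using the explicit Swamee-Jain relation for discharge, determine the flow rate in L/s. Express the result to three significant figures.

Swamee-Jain (Type II): Q = -0.965·√(gD⁵h_f/L)·ln[ε/(3.7D) + √(3.17ν²L/(gD³h_f))]
√(gD⁵h_f/L) = √(9.81·0.195⁵·7.88/711) = 0.005537
ε/(3.7D) = 1.12×10^-5; √(3.17ν²L/(gD³h_f)) = 1.50×10^-4
Q = -0.965·0.005537·ln(1.611×10^-4) = 0.04666 m³/s
Check: V = 1.56 m/s, Re = 1.27×10^5, f = 0.01728, h_f = 7.84 m ≈ 7.88 m ✓

Q ≈ 46.7 L/s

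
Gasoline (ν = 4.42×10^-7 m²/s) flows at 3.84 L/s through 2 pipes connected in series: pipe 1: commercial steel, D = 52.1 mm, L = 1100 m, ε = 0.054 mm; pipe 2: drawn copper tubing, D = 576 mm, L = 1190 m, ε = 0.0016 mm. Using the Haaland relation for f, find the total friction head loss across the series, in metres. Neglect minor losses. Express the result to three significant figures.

H ≈ 73.3 m

Pipe 1: V = 1.801 m/s, Re = 2.12×10^5, ε/D = 0.00104, f = 0.02099, h_1 = f(L/D)V²/2g = 73.29 m
Pipe 2: V = 0.01474 m/s, Re = 1.92×10^4, ε/D = 2.78×10^-6, f = 0.02602, h_2 = f(L/D)V²/2g = 5.949×10^-4 m
Series → Q common, losses add: H = Σh = 73.29 m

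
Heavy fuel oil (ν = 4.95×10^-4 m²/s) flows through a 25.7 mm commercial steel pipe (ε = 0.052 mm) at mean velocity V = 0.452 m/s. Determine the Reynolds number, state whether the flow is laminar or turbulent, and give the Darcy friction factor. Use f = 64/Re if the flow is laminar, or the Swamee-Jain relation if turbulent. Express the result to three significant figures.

Re ≈ 23.5; laminar; f = 64/Re ≈ 2.73

Re = VD/ν = 0.4520·0.0257/4.95×10^-4 = 23.5
Re < 2300 → laminar → f = 64/Re = 2.727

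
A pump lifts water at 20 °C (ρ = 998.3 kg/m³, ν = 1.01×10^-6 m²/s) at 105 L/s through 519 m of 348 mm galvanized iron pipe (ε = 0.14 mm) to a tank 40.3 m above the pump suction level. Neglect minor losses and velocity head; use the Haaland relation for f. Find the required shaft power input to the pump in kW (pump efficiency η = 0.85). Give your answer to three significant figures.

V = 4Q/(πD²) = 1.104 m/s; Re = 3.80×10^5; ε/D = 4.02×10^-4; f = 0.01719
h_f = f(L/D)V²/2g = 1.593 m
Total head H = z + h_f = 40.3 + 1.593 = 41.89 m
P_hyd = ρgQH = 998.3·9.81·0.105·41.89 = 43.08 kW
P_shaft = P_hyd/η = 43.08/0.85 = 50.68 kW

P_shaft ≈ 50.7 kW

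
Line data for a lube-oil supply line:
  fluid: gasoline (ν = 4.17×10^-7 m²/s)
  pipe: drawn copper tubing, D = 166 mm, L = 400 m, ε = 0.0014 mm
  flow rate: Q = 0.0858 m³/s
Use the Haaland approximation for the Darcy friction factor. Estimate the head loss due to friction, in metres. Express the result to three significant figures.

V = 4Q/(πD²) = 4·0.0858/(π·0.166²) = 3.964 m/s
Re = VD/ν = 3.964·0.166/4.17×10^-7 = 1.58×10^6 → turbulent
ε/D = 0.0014/166 = 8.43×10^-6
Haaland: f = 0.01095
h_f = f(L/D)V²/(2g) = 0.01095·(400/0.166)·3.964²/(2·9.81) = 21.14 m

h_f ≈ 21.1 m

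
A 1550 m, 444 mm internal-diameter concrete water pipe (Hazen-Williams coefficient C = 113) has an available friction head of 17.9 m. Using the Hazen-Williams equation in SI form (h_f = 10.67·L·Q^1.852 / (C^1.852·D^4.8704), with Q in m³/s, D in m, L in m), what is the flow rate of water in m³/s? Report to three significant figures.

Rearranging: Q = [h_f·C^1.852·D^4.8704 / (10.67·L)]^(1/1.852)
Q = [17.9·113^1.852·0.444^4.8704 / (10.67·1550)]^0.540 = 0.3345 m³/s

Q ≈ 0.335 m³/s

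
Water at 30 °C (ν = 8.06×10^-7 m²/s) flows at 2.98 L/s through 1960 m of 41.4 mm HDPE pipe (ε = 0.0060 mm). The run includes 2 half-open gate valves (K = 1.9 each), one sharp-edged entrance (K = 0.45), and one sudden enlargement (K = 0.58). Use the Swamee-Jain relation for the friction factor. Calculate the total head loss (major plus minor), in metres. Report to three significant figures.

H_L ≈ 217 m

V = 4Q/(πD²) = 2.214 m/s; V²/2g = 0.2498 m
Re = 1.14×10^5, ε/D = 1.45×10^-4 → f = 0.01829 (Swamee-Jain)
Major: h_f = f(L/D)·V²/2g = 0.01829·47343·0.2498 = 216.3 m
Minor: ΣK = 4.83; h_m = ΣK·V²/2g = 1.206 m
Total H_L = 216.3 + 1.206 = 217.5 m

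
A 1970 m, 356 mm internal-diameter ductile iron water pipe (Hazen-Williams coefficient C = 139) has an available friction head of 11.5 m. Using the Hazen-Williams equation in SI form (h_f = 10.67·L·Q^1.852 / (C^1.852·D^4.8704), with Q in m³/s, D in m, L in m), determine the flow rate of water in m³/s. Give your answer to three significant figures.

Rearranging: Q = [h_f·C^1.852·D^4.8704 / (10.67·L)]^(1/1.852)
Q = [11.5·139^1.852·0.356^4.8704 / (10.67·1970)]^0.540 = 0.1593 m³/s

Q ≈ 0.159 m³/s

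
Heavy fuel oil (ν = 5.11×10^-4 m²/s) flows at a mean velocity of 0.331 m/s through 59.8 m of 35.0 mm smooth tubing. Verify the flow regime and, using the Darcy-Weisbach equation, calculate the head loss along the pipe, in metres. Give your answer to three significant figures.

h_f ≈ 26.9 m

Re = VD/ν = 0.331·0.03500/5.11×10^-4 = 22.7 → laminar (Re < 2300)
f = 64/Re = 2.823
h_f = f(L/D)V²/(2g) = 2.823·(59.8/0.03500)·0.331²/(2·9.81) = 26.93 m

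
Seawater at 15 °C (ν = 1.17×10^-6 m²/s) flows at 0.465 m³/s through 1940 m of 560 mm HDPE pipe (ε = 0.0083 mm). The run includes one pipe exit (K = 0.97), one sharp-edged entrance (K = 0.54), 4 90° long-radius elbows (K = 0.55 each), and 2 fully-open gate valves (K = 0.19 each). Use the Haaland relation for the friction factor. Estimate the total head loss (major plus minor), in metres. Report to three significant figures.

V = 4Q/(πD²) = 1.888 m/s; V²/2g = 0.1817 m
Re = 9.04×10^5, ε/D = 1.48×10^-5 → f = 0.01204 (Haaland)
Major: h_f = f(L/D)·V²/2g = 0.01204·3464·0.1817 = 7.579 m
Minor: ΣK = 4.09; h_m = ΣK·V²/2g = 0.7430 m
Total H_L = 7.579 + 0.7430 = 8.322 m

H_L ≈ 8.32 m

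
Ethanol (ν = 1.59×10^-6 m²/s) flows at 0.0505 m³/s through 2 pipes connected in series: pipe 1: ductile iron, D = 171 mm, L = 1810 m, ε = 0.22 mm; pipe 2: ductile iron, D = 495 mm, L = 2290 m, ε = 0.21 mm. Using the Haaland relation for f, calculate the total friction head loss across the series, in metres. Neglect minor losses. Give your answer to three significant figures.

H ≈ 57.3 m

Pipe 1: V = 2.199 m/s, Re = 2.36×10^5, ε/D = 0.00129, f = 0.02184, h_1 = f(L/D)V²/2g = 56.96 m
Pipe 2: V = 0.2624 m/s, Re = 8.17×10^4, ε/D = 4.24×10^-4, f = 0.02032, h_2 = f(L/D)V²/2g = 0.3300 m
Series → Q common, losses add: H = Σh = 57.29 m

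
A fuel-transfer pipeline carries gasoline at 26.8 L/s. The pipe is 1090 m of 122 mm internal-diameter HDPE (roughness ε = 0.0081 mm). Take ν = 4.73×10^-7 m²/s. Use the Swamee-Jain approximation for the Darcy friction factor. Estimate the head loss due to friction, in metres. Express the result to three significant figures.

V = 4Q/(πD²) = 4·0.0268/(π·0.122²) = 2.293 m/s
Re = VD/ν = 2.293·0.122/4.73×10^-7 = 5.91×10^5 → turbulent
ε/D = 0.0081/122 = 6.64×10^-5
Swamee-Jain: f = 0.01376
h_f = f(L/D)V²/(2g) = 0.01376·(1090/0.122)·2.293²/(2·9.81) = 32.93 m

h_f ≈ 32.9 m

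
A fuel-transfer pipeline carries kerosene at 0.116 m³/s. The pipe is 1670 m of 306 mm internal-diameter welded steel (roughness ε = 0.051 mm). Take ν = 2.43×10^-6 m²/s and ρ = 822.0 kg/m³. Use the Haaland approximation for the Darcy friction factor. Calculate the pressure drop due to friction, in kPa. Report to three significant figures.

V = 4Q/(πD²) = 4·0.116/(π·0.306²) = 1.577 m/s
Re = VD/ν = 1.577·0.306/2.43×10^-6 = 1.99×10^5 → turbulent
ε/D = 0.051/306 = 1.67×10^-4
Haaland: f = 0.01667
h_f = f(L/D)V²/(2g) = 0.01667·(1670/0.306)·1.577²/(2·9.81) = 11.53 m
Δp = ρg·h_f = 822.0·9.81·11.53 = 93.00 kPa

Δp ≈ 93.0 kPa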